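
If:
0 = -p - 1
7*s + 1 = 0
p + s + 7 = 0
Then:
No Solution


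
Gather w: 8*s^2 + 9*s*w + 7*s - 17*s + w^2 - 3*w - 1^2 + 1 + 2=8*s^2 - 10*s + w^2 + w*(9*s - 3) + 2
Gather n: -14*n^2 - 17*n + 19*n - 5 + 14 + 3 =-14*n^2 + 2*n + 12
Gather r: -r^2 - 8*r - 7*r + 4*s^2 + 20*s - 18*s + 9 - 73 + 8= -r^2 - 15*r + 4*s^2 + 2*s - 56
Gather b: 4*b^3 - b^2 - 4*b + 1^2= 4*b^3 - b^2 - 4*b + 1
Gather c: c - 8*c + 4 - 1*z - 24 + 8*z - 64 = -7*c + 7*z - 84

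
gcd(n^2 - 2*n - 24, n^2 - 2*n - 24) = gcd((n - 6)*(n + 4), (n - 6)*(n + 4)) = n^2 - 2*n - 24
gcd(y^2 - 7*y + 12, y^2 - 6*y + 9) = y - 3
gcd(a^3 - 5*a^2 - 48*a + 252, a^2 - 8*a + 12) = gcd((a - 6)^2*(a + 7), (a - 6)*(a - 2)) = a - 6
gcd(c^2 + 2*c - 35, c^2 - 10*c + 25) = c - 5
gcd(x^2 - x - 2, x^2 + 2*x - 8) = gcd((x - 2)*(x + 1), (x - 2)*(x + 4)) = x - 2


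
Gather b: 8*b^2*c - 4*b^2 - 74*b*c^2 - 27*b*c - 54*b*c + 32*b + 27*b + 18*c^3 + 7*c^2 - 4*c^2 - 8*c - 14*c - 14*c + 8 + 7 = b^2*(8*c - 4) + b*(-74*c^2 - 81*c + 59) + 18*c^3 + 3*c^2 - 36*c + 15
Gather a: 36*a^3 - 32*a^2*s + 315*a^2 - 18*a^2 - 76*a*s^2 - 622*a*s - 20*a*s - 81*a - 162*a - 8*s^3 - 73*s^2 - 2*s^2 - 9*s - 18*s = 36*a^3 + a^2*(297 - 32*s) + a*(-76*s^2 - 642*s - 243) - 8*s^3 - 75*s^2 - 27*s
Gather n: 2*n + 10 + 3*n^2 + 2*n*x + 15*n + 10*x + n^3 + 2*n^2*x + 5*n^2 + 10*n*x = n^3 + n^2*(2*x + 8) + n*(12*x + 17) + 10*x + 10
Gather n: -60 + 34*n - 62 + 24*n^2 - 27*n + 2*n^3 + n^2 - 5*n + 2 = 2*n^3 + 25*n^2 + 2*n - 120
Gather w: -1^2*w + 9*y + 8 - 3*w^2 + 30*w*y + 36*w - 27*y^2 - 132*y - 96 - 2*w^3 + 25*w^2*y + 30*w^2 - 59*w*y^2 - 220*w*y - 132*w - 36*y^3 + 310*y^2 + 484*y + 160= -2*w^3 + w^2*(25*y + 27) + w*(-59*y^2 - 190*y - 97) - 36*y^3 + 283*y^2 + 361*y + 72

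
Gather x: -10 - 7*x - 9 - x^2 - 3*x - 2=-x^2 - 10*x - 21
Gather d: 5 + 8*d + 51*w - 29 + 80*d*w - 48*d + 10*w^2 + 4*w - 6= d*(80*w - 40) + 10*w^2 + 55*w - 30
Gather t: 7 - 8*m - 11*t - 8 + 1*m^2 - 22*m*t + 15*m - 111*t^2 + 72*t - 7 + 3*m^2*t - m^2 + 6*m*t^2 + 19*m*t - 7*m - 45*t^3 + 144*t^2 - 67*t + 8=-45*t^3 + t^2*(6*m + 33) + t*(3*m^2 - 3*m - 6)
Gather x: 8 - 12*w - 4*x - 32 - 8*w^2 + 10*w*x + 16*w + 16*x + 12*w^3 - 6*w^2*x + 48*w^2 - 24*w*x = 12*w^3 + 40*w^2 + 4*w + x*(-6*w^2 - 14*w + 12) - 24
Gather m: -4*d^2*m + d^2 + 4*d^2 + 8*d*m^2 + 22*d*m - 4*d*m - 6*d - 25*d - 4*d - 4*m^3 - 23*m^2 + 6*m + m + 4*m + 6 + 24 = 5*d^2 - 35*d - 4*m^3 + m^2*(8*d - 23) + m*(-4*d^2 + 18*d + 11) + 30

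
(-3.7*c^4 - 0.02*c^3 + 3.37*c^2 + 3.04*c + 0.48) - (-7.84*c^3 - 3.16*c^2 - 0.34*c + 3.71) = -3.7*c^4 + 7.82*c^3 + 6.53*c^2 + 3.38*c - 3.23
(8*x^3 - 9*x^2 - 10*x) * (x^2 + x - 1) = 8*x^5 - x^4 - 27*x^3 - x^2 + 10*x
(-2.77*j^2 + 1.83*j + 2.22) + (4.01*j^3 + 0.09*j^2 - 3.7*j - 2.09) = 4.01*j^3 - 2.68*j^2 - 1.87*j + 0.13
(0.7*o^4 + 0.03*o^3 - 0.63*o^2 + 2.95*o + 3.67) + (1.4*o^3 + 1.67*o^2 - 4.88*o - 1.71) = 0.7*o^4 + 1.43*o^3 + 1.04*o^2 - 1.93*o + 1.96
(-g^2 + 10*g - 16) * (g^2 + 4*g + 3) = -g^4 + 6*g^3 + 21*g^2 - 34*g - 48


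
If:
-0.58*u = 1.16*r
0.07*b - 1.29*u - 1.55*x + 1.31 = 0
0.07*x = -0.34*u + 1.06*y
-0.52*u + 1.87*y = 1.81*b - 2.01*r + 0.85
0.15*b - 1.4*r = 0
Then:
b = -0.47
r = -0.05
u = 0.10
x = 0.74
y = 0.08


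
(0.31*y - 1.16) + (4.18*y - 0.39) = 4.49*y - 1.55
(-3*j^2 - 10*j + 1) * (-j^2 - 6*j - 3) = 3*j^4 + 28*j^3 + 68*j^2 + 24*j - 3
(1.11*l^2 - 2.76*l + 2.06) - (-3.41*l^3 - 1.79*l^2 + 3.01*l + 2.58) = 3.41*l^3 + 2.9*l^2 - 5.77*l - 0.52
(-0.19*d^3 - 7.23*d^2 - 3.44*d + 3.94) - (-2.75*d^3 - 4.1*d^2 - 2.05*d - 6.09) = 2.56*d^3 - 3.13*d^2 - 1.39*d + 10.03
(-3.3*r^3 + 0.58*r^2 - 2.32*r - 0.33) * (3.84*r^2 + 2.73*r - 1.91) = -12.672*r^5 - 6.7818*r^4 - 1.0224*r^3 - 8.7086*r^2 + 3.5303*r + 0.6303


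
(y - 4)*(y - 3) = y^2 - 7*y + 12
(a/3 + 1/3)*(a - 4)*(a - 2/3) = a^3/3 - 11*a^2/9 - 2*a/3 + 8/9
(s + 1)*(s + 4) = s^2 + 5*s + 4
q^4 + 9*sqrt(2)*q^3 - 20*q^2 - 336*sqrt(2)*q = q*(q - 4*sqrt(2))*(q + 6*sqrt(2))*(q + 7*sqrt(2))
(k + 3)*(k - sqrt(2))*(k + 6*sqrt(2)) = k^3 + 3*k^2 + 5*sqrt(2)*k^2 - 12*k + 15*sqrt(2)*k - 36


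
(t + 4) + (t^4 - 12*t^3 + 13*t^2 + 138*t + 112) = t^4 - 12*t^3 + 13*t^2 + 139*t + 116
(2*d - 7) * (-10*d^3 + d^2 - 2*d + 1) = -20*d^4 + 72*d^3 - 11*d^2 + 16*d - 7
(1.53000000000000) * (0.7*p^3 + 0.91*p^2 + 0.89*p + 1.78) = 1.071*p^3 + 1.3923*p^2 + 1.3617*p + 2.7234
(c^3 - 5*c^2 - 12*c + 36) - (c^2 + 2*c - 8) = c^3 - 6*c^2 - 14*c + 44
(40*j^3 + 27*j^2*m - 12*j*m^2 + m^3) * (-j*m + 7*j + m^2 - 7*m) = -40*j^4*m + 280*j^4 + 13*j^3*m^2 - 91*j^3*m + 39*j^2*m^3 - 273*j^2*m^2 - 13*j*m^4 + 91*j*m^3 + m^5 - 7*m^4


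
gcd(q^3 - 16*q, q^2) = q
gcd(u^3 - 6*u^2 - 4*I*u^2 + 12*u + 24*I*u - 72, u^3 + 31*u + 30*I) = u - 6*I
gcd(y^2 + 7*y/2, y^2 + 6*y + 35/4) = y + 7/2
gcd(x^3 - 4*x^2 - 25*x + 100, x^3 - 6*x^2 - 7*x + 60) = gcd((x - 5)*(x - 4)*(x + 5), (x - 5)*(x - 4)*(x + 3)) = x^2 - 9*x + 20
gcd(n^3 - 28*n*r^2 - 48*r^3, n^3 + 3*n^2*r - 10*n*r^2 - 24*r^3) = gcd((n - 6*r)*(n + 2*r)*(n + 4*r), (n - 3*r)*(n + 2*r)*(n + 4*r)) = n^2 + 6*n*r + 8*r^2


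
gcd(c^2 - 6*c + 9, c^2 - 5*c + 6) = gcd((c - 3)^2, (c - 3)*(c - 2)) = c - 3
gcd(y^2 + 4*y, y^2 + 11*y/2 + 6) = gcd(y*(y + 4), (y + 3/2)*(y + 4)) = y + 4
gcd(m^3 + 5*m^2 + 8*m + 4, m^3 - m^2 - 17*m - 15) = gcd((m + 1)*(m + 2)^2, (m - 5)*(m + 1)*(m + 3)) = m + 1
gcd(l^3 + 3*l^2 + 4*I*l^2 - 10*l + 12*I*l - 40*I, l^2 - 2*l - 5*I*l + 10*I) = l - 2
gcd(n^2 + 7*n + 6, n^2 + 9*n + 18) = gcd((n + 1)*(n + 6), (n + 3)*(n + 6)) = n + 6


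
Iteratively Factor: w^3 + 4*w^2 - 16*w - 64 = (w + 4)*(w^2 - 16) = (w - 4)*(w + 4)*(w + 4)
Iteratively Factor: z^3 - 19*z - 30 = (z + 3)*(z^2 - 3*z - 10) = (z - 5)*(z + 3)*(z + 2)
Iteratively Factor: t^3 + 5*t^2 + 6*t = (t + 2)*(t^2 + 3*t) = (t + 2)*(t + 3)*(t)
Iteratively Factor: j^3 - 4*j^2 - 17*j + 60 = (j - 5)*(j^2 + j - 12) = (j - 5)*(j - 3)*(j + 4)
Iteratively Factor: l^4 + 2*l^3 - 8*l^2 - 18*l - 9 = (l + 1)*(l^3 + l^2 - 9*l - 9) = (l + 1)*(l + 3)*(l^2 - 2*l - 3) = (l + 1)^2*(l + 3)*(l - 3)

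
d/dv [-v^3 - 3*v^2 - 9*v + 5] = -3*v^2 - 6*v - 9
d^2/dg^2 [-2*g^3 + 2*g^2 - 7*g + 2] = 4 - 12*g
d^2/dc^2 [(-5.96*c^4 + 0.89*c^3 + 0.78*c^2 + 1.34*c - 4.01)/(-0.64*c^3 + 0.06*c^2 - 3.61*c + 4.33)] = (-7.105427357601e-15*c^8 - 28.2043839999999*c^6 + 100.396848*c^5 + 476.553288*c^4 - 1540.216382*c^3 + 1436.722278*c^2 - 36.566658*c + 31.293678)/(0.262144*c^9 - 0.073728*c^8 + 4.44288*c^7 - 6.152664*c^6 + 26.058252*c^5 - 62.416734*c^4 + 88.671037*c^3 - 172.661781*c^2 + 203.050587*c - 81.182737)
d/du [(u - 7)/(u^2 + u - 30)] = (u^2 + u - (u - 7)*(2*u + 1) - 30)/(u^2 + u - 30)^2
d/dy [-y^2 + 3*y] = 3 - 2*y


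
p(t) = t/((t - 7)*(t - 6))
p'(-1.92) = 0.01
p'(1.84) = 0.08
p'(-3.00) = 0.00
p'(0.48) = 0.03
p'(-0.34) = 0.02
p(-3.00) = -0.03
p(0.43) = 0.01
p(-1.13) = -0.02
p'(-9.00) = 0.00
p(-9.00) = -0.04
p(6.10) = -67.78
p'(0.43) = 0.03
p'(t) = -t/((t - 7)*(t - 6)^2) - t/((t - 7)^2*(t - 6)) + 1/((t - 7)*(t - 6))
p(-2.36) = -0.03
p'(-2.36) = 0.01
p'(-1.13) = 0.01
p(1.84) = 0.09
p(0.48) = 0.01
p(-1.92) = -0.03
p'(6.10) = 591.36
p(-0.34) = -0.01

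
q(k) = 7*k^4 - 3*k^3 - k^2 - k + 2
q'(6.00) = 5711.00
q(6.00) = 8384.00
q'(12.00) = 47063.00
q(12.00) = 139814.00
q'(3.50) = 1082.25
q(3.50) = 908.06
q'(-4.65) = -3001.55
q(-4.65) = 3559.39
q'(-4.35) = -2467.36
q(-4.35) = 2740.79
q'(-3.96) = -1872.99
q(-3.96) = 1897.96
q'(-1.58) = -130.75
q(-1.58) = 56.54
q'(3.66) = 1243.90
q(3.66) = 1093.96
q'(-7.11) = -10505.66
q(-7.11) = 18925.44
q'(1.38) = 52.69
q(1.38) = 16.22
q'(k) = 28*k^3 - 9*k^2 - 2*k - 1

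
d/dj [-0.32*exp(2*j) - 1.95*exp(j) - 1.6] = (-0.64*exp(j) - 1.95)*exp(j)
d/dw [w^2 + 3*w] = 2*w + 3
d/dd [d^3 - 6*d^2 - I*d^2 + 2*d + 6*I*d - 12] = 3*d^2 - 12*d - 2*I*d + 2 + 6*I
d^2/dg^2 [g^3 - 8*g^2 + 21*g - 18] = 6*g - 16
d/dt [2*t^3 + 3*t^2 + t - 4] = 6*t^2 + 6*t + 1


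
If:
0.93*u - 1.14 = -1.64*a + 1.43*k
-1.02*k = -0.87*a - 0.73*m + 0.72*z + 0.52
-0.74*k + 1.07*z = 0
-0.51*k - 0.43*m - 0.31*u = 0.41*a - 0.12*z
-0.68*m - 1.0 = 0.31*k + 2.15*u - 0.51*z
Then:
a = 0.80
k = -0.09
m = -0.43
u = -0.33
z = -0.06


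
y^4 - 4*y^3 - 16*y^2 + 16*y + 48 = (y - 6)*(y - 2)*(y + 2)^2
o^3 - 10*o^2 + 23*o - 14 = (o - 7)*(o - 2)*(o - 1)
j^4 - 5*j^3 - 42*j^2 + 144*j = j*(j - 8)*(j - 3)*(j + 6)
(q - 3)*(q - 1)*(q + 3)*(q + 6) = q^4 + 5*q^3 - 15*q^2 - 45*q + 54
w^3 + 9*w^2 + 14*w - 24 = (w - 1)*(w + 4)*(w + 6)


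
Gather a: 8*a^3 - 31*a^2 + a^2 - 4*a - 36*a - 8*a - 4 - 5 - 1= 8*a^3 - 30*a^2 - 48*a - 10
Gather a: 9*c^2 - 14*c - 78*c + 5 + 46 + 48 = 9*c^2 - 92*c + 99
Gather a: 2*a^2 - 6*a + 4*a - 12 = 2*a^2 - 2*a - 12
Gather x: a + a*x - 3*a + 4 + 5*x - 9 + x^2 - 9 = -2*a + x^2 + x*(a + 5) - 14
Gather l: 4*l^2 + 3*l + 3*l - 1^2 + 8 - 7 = 4*l^2 + 6*l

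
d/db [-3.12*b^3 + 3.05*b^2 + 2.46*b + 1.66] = -9.36*b^2 + 6.1*b + 2.46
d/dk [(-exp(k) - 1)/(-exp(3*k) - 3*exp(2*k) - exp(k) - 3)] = (-(exp(k) + 1)*(3*exp(2*k) + 6*exp(k) + 1) + exp(3*k) + 3*exp(2*k) + exp(k) + 3)*exp(k)/(exp(3*k) + 3*exp(2*k) + exp(k) + 3)^2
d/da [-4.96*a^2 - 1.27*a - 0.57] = -9.92*a - 1.27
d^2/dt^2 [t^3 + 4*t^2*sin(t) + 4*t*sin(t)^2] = -4*t^2*sin(t) + 16*t*cos(t) + 8*t*cos(2*t) + 6*t + 8*sin(t) + 8*sin(2*t)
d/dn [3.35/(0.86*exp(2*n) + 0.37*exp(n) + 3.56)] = (-5.762*exp(n) - 1.2395)*exp(n)/(0.86*exp(2*n) + 0.37*exp(n) + 3.56)^2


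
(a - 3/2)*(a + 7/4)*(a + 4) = a^3 + 17*a^2/4 - 13*a/8 - 21/2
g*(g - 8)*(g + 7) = g^3 - g^2 - 56*g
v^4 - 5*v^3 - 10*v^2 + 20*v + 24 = (v - 6)*(v - 2)*(v + 1)*(v + 2)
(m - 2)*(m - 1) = m^2 - 3*m + 2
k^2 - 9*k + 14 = (k - 7)*(k - 2)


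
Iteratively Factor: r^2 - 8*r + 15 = (r - 5)*(r - 3)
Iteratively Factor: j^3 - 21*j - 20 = (j + 4)*(j^2 - 4*j - 5) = (j + 1)*(j + 4)*(j - 5)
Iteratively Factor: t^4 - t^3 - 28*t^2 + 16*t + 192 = (t - 4)*(t^3 + 3*t^2 - 16*t - 48) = (t - 4)^2*(t^2 + 7*t + 12) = (t - 4)^2*(t + 4)*(t + 3)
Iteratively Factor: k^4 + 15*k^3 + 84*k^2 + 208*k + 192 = (k + 4)*(k^3 + 11*k^2 + 40*k + 48) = (k + 4)^2*(k^2 + 7*k + 12) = (k + 4)^3*(k + 3)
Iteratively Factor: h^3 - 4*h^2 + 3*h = (h)*(h^2 - 4*h + 3) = h*(h - 3)*(h - 1)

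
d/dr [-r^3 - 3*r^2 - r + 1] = -3*r^2 - 6*r - 1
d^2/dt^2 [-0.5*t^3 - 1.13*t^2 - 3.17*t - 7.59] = -3.0*t - 2.26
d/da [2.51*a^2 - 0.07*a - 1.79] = 5.02*a - 0.07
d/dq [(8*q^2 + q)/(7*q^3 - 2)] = 2*(-28*q^4 - 7*q^3 - 16*q - 1)/(49*q^6 - 28*q^3 + 4)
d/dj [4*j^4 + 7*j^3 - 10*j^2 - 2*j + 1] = 16*j^3 + 21*j^2 - 20*j - 2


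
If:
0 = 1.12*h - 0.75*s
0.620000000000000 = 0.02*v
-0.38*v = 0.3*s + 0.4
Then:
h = -27.19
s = -40.60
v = 31.00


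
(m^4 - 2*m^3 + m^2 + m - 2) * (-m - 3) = -m^5 - m^4 + 5*m^3 - 4*m^2 - m + 6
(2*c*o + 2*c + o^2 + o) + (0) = 2*c*o + 2*c + o^2 + o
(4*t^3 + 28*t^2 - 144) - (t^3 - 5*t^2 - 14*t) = 3*t^3 + 33*t^2 + 14*t - 144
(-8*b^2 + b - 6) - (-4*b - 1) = -8*b^2 + 5*b - 5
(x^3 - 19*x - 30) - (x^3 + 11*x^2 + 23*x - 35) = -11*x^2 - 42*x + 5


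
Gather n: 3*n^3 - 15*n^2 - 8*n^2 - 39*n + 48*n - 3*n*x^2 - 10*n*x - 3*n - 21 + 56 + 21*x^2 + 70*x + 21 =3*n^3 - 23*n^2 + n*(-3*x^2 - 10*x + 6) + 21*x^2 + 70*x + 56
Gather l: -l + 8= 8 - l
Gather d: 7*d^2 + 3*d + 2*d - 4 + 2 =7*d^2 + 5*d - 2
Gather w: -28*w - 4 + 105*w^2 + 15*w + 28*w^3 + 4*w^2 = 28*w^3 + 109*w^2 - 13*w - 4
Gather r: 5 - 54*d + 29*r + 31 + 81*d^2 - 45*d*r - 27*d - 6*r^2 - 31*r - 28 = 81*d^2 - 81*d - 6*r^2 + r*(-45*d - 2) + 8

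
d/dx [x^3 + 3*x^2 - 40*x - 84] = 3*x^2 + 6*x - 40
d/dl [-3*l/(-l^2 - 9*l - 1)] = 3*(1 - l^2)/(l^4 + 18*l^3 + 83*l^2 + 18*l + 1)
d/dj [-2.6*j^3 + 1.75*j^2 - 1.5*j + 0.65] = -7.8*j^2 + 3.5*j - 1.5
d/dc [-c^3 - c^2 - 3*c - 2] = -3*c^2 - 2*c - 3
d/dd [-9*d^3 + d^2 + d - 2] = -27*d^2 + 2*d + 1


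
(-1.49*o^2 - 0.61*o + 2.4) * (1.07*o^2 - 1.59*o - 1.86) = -1.5943*o^4 + 1.7164*o^3 + 6.3093*o^2 - 2.6814*o - 4.464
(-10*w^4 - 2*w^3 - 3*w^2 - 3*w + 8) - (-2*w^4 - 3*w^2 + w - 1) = -8*w^4 - 2*w^3 - 4*w + 9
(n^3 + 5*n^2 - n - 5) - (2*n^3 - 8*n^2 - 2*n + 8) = -n^3 + 13*n^2 + n - 13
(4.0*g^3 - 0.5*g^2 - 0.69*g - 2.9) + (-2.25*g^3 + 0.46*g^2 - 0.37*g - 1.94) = 1.75*g^3 - 0.04*g^2 - 1.06*g - 4.84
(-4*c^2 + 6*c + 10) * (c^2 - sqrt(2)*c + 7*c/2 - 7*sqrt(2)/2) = -4*c^4 - 8*c^3 + 4*sqrt(2)*c^3 + 8*sqrt(2)*c^2 + 31*c^2 - 31*sqrt(2)*c + 35*c - 35*sqrt(2)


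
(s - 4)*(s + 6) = s^2 + 2*s - 24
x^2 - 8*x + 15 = (x - 5)*(x - 3)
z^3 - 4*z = z*(z - 2)*(z + 2)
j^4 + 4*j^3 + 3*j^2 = j^2*(j + 1)*(j + 3)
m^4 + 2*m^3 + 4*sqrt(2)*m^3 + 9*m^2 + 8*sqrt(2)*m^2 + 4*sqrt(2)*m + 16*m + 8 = (m + 1)^2*(m + 2*sqrt(2))^2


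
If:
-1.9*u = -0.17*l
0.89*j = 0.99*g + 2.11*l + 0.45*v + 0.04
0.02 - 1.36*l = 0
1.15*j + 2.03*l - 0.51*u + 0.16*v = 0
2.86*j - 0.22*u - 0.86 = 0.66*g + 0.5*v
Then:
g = 0.88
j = 0.21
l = 0.01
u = 0.00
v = -1.69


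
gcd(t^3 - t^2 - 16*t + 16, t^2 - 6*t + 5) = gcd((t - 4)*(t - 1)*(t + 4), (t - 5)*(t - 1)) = t - 1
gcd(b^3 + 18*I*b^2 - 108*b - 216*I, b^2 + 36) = b + 6*I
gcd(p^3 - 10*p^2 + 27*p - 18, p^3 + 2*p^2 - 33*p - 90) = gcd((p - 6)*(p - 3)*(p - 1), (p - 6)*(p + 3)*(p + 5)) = p - 6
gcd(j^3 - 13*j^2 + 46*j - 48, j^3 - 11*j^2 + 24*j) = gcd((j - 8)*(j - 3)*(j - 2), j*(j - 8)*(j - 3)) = j^2 - 11*j + 24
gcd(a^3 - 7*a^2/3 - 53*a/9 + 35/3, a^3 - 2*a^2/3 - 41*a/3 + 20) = a^2 - 14*a/3 + 5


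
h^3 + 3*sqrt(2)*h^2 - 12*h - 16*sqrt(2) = (h - 2*sqrt(2))*(h + sqrt(2))*(h + 4*sqrt(2))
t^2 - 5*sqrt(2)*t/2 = t*(t - 5*sqrt(2)/2)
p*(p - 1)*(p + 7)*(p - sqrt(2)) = p^4 - sqrt(2)*p^3 + 6*p^3 - 6*sqrt(2)*p^2 - 7*p^2 + 7*sqrt(2)*p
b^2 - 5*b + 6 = (b - 3)*(b - 2)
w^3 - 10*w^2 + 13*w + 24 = (w - 8)*(w - 3)*(w + 1)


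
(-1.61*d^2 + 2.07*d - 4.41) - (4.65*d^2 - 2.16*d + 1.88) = -6.26*d^2 + 4.23*d - 6.29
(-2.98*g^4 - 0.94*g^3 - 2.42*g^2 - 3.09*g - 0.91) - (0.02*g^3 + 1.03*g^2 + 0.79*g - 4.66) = -2.98*g^4 - 0.96*g^3 - 3.45*g^2 - 3.88*g + 3.75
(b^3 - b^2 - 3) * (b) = b^4 - b^3 - 3*b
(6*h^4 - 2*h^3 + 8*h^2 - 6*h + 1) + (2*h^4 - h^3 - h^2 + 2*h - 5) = 8*h^4 - 3*h^3 + 7*h^2 - 4*h - 4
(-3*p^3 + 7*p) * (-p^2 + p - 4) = 3*p^5 - 3*p^4 + 5*p^3 + 7*p^2 - 28*p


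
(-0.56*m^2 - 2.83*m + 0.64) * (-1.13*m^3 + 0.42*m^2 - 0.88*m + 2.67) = 0.6328*m^5 + 2.9627*m^4 - 1.419*m^3 + 1.264*m^2 - 8.1193*m + 1.7088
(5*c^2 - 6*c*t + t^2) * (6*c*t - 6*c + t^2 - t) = 30*c^3*t - 30*c^3 - 31*c^2*t^2 + 31*c^2*t + t^4 - t^3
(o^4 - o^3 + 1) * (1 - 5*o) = -5*o^5 + 6*o^4 - o^3 - 5*o + 1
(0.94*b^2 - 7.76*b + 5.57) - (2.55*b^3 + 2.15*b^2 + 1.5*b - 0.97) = -2.55*b^3 - 1.21*b^2 - 9.26*b + 6.54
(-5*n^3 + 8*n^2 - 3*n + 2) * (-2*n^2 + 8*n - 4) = 10*n^5 - 56*n^4 + 90*n^3 - 60*n^2 + 28*n - 8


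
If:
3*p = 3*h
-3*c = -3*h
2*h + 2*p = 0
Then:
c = 0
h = 0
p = 0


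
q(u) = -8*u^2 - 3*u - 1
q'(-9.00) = 141.00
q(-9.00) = -622.00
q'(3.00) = -51.00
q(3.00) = -82.00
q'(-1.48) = 20.68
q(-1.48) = -14.08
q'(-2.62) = 38.92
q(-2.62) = -48.06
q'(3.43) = -57.88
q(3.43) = -105.41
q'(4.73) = -78.68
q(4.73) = -194.17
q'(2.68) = -45.88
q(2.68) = -66.50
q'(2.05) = -35.80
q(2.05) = -40.77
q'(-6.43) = 99.88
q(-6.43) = -312.47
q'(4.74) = -78.84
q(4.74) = -194.96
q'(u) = -16*u - 3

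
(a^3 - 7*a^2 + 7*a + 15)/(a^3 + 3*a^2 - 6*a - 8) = (a^2 - 8*a + 15)/(a^2 + 2*a - 8)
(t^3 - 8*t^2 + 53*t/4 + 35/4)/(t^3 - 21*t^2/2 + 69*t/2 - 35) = (t + 1/2)/(t - 2)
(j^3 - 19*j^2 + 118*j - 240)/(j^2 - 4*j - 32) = (j^2 - 11*j + 30)/(j + 4)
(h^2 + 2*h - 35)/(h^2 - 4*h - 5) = (h + 7)/(h + 1)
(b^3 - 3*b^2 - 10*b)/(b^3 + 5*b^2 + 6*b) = (b - 5)/(b + 3)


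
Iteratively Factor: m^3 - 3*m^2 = (m)*(m^2 - 3*m) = m^2*(m - 3)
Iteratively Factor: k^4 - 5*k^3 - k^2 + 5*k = (k)*(k^3 - 5*k^2 - k + 5) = k*(k - 5)*(k^2 - 1) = k*(k - 5)*(k + 1)*(k - 1)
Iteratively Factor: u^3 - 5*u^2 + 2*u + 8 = (u - 2)*(u^2 - 3*u - 4) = (u - 4)*(u - 2)*(u + 1)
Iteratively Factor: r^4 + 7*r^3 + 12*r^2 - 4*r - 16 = (r + 4)*(r^3 + 3*r^2 - 4) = (r - 1)*(r + 4)*(r^2 + 4*r + 4) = (r - 1)*(r + 2)*(r + 4)*(r + 2)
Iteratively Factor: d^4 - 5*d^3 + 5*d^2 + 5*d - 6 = (d - 2)*(d^3 - 3*d^2 - d + 3) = (d - 3)*(d - 2)*(d^2 - 1) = (d - 3)*(d - 2)*(d + 1)*(d - 1)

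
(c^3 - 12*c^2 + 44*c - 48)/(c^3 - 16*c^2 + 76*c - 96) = (c - 4)/(c - 8)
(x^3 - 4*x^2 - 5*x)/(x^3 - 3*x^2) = (x^2 - 4*x - 5)/(x*(x - 3))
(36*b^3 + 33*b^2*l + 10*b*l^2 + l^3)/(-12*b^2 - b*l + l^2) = (-12*b^2 - 7*b*l - l^2)/(4*b - l)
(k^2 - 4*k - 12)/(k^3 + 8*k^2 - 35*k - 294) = (k + 2)/(k^2 + 14*k + 49)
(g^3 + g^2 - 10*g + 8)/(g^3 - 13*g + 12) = (g - 2)/(g - 3)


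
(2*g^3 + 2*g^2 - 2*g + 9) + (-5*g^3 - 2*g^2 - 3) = -3*g^3 - 2*g + 6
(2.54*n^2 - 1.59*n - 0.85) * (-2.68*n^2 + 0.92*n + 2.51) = -6.8072*n^4 + 6.598*n^3 + 7.1906*n^2 - 4.7729*n - 2.1335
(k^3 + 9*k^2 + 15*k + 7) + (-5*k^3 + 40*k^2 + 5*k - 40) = -4*k^3 + 49*k^2 + 20*k - 33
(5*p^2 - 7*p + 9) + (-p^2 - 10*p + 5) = 4*p^2 - 17*p + 14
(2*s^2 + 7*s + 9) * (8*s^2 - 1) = 16*s^4 + 56*s^3 + 70*s^2 - 7*s - 9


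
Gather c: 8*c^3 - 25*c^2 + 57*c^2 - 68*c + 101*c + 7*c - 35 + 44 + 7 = 8*c^3 + 32*c^2 + 40*c + 16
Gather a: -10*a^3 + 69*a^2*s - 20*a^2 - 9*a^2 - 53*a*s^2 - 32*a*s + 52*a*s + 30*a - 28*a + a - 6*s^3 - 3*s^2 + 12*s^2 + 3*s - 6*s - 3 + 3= -10*a^3 + a^2*(69*s - 29) + a*(-53*s^2 + 20*s + 3) - 6*s^3 + 9*s^2 - 3*s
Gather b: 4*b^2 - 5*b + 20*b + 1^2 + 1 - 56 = 4*b^2 + 15*b - 54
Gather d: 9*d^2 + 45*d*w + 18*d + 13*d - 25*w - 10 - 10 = 9*d^2 + d*(45*w + 31) - 25*w - 20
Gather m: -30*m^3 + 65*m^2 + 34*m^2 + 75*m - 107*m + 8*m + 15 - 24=-30*m^3 + 99*m^2 - 24*m - 9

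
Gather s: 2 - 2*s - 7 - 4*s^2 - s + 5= -4*s^2 - 3*s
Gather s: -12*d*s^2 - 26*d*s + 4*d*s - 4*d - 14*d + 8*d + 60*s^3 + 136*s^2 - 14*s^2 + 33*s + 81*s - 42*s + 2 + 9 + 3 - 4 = -10*d + 60*s^3 + s^2*(122 - 12*d) + s*(72 - 22*d) + 10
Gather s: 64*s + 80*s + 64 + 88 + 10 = 144*s + 162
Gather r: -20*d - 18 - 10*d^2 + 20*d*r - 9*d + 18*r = -10*d^2 - 29*d + r*(20*d + 18) - 18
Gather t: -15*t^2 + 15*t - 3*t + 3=-15*t^2 + 12*t + 3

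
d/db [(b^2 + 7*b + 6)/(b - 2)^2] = (-11*b - 26)/(b^3 - 6*b^2 + 12*b - 8)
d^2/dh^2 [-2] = 0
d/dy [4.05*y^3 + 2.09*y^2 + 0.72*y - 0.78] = 12.15*y^2 + 4.18*y + 0.72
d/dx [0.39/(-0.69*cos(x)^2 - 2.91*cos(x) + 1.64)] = -(0.5382*cos(x) + 1.1349)*sin(x)/(0.69*cos(x)^2 + 2.91*cos(x) - 1.64)^2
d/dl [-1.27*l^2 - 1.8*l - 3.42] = -2.54*l - 1.8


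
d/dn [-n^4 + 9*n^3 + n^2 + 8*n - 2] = -4*n^3 + 27*n^2 + 2*n + 8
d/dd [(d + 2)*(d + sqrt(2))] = 2*d + sqrt(2) + 2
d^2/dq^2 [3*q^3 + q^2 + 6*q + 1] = 18*q + 2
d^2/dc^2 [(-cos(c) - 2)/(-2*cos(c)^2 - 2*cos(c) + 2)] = (-9*sin(c)^4*cos(c) - 7*sin(c)^4 + 13*sin(c)^2 + 8*cos(c) - 9*cos(3*c)/2 + cos(5*c)/2 + 4)/(2*(-sin(c)^2 + cos(c))^3)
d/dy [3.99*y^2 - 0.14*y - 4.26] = 7.98*y - 0.14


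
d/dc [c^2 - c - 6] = 2*c - 1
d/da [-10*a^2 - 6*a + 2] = -20*a - 6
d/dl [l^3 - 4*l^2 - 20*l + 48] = 3*l^2 - 8*l - 20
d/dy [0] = 0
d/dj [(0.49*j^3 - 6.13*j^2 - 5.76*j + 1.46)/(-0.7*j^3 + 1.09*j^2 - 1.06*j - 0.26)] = (-3.7569*j^4 - 9.1028*j^3 + 15.46*j^2 + 0.00480000000000125*j + 3.0452)/(0.49*j^6 - 1.526*j^5 + 2.6721*j^4 - 1.9468*j^3 + 0.5568*j^2 + 0.5512*j + 0.0676)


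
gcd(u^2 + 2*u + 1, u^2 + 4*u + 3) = u + 1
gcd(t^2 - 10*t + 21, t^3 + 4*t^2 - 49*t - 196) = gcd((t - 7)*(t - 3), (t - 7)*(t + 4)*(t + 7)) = t - 7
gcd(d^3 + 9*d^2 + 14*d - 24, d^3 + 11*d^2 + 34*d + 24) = d^2 + 10*d + 24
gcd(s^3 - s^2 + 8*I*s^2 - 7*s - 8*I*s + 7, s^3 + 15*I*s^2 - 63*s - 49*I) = s^2 + 8*I*s - 7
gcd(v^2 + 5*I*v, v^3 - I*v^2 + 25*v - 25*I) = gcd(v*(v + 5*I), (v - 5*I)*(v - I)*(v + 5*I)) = v + 5*I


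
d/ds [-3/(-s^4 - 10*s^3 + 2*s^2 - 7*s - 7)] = 3*(-4*s^3 - 30*s^2 + 4*s - 7)/(s^4 + 10*s^3 - 2*s^2 + 7*s + 7)^2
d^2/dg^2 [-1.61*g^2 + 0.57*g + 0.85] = -3.22000000000000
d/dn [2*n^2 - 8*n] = 4*n - 8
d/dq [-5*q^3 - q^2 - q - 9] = -15*q^2 - 2*q - 1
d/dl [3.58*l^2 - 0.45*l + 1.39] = 7.16*l - 0.45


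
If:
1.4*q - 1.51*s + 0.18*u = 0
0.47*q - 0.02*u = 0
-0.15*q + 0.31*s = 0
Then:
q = 0.00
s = 0.00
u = 0.00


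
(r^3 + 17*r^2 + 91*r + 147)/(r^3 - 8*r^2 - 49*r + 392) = (r^2 + 10*r + 21)/(r^2 - 15*r + 56)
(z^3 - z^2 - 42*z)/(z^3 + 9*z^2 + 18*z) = (z - 7)/(z + 3)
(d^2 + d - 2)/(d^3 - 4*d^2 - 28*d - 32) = (d - 1)/(d^2 - 6*d - 16)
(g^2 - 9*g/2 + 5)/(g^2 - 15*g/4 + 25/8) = 4*(g - 2)/(4*g - 5)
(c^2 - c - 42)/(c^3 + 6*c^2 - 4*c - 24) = (c - 7)/(c^2 - 4)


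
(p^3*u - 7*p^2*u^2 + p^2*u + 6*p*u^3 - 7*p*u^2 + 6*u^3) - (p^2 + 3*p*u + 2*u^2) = p^3*u - 7*p^2*u^2 + p^2*u - p^2 + 6*p*u^3 - 7*p*u^2 - 3*p*u + 6*u^3 - 2*u^2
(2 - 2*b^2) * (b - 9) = -2*b^3 + 18*b^2 + 2*b - 18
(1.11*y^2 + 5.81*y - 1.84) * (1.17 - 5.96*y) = -6.6156*y^3 - 33.3289*y^2 + 17.7641*y - 2.1528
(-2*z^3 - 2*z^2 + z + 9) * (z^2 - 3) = -2*z^5 - 2*z^4 + 7*z^3 + 15*z^2 - 3*z - 27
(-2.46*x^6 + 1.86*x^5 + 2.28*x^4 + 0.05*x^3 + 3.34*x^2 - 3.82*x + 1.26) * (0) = 0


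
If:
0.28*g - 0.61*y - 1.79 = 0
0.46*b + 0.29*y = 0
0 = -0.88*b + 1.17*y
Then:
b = 0.00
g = 6.39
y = 0.00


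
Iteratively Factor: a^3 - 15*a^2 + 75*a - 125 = (a - 5)*(a^2 - 10*a + 25) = (a - 5)^2*(a - 5)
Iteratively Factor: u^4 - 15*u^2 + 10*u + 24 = (u - 2)*(u^3 + 2*u^2 - 11*u - 12) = (u - 2)*(u + 1)*(u^2 + u - 12) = (u - 2)*(u + 1)*(u + 4)*(u - 3)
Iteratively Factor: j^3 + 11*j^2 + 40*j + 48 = (j + 4)*(j^2 + 7*j + 12) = (j + 4)^2*(j + 3)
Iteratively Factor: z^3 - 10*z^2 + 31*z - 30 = (z - 5)*(z^2 - 5*z + 6) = (z - 5)*(z - 2)*(z - 3)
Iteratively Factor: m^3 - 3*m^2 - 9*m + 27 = (m + 3)*(m^2 - 6*m + 9) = (m - 3)*(m + 3)*(m - 3)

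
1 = 1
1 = 1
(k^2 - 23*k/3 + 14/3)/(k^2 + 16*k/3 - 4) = (k - 7)/(k + 6)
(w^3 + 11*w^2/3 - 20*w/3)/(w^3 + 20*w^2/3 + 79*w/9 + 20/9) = 3*w*(3*w - 4)/(9*w^2 + 15*w + 4)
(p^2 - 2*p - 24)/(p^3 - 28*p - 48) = 1/(p + 2)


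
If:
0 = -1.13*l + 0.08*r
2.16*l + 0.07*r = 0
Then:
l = 0.00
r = 0.00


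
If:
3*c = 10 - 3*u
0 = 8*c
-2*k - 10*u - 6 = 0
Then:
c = 0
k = -59/3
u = 10/3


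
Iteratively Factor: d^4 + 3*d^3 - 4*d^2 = (d)*(d^3 + 3*d^2 - 4*d) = d*(d + 4)*(d^2 - d) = d*(d - 1)*(d + 4)*(d)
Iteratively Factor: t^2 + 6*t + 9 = (t + 3)*(t + 3)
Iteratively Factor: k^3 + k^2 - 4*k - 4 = (k + 1)*(k^2 - 4) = (k - 2)*(k + 1)*(k + 2)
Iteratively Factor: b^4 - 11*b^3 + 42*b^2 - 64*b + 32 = (b - 4)*(b^3 - 7*b^2 + 14*b - 8) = (b - 4)^2*(b^2 - 3*b + 2) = (b - 4)^2*(b - 2)*(b - 1)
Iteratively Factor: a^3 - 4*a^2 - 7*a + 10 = (a - 1)*(a^2 - 3*a - 10) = (a - 5)*(a - 1)*(a + 2)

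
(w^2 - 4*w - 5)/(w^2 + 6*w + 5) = (w - 5)/(w + 5)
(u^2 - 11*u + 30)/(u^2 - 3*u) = (u^2 - 11*u + 30)/(u*(u - 3))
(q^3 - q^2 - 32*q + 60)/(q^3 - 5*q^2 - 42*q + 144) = (q^2 - 7*q + 10)/(q^2 - 11*q + 24)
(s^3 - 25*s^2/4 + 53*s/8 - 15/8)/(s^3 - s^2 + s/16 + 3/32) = 4*(s - 5)/(4*s + 1)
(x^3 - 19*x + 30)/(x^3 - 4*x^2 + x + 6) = (x + 5)/(x + 1)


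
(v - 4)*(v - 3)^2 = v^3 - 10*v^2 + 33*v - 36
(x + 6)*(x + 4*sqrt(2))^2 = x^3 + 6*x^2 + 8*sqrt(2)*x^2 + 32*x + 48*sqrt(2)*x + 192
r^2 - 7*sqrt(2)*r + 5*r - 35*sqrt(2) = (r + 5)*(r - 7*sqrt(2))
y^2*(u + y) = u*y^2 + y^3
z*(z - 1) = z^2 - z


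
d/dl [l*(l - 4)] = 2*l - 4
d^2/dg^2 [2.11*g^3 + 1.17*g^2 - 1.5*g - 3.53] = 12.66*g + 2.34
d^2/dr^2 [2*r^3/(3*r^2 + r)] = 4/(27*r^3 + 27*r^2 + 9*r + 1)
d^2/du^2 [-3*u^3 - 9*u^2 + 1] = -18*u - 18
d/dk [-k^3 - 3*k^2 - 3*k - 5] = -3*k^2 - 6*k - 3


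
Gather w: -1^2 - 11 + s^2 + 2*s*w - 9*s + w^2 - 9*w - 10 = s^2 - 9*s + w^2 + w*(2*s - 9) - 22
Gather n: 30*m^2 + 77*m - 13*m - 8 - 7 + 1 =30*m^2 + 64*m - 14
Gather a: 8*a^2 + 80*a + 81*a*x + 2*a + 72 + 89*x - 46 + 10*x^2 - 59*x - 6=8*a^2 + a*(81*x + 82) + 10*x^2 + 30*x + 20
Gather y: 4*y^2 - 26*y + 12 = 4*y^2 - 26*y + 12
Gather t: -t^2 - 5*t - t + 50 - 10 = -t^2 - 6*t + 40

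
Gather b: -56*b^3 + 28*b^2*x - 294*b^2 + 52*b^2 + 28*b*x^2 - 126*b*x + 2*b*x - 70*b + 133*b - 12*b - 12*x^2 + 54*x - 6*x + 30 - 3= -56*b^3 + b^2*(28*x - 242) + b*(28*x^2 - 124*x + 51) - 12*x^2 + 48*x + 27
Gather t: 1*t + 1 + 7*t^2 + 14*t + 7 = 7*t^2 + 15*t + 8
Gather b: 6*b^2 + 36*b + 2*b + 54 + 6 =6*b^2 + 38*b + 60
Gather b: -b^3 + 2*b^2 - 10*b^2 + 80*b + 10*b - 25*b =-b^3 - 8*b^2 + 65*b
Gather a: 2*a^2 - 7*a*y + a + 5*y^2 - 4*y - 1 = 2*a^2 + a*(1 - 7*y) + 5*y^2 - 4*y - 1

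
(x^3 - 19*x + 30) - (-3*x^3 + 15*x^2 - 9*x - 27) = 4*x^3 - 15*x^2 - 10*x + 57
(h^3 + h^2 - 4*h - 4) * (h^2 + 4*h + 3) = h^5 + 5*h^4 + 3*h^3 - 17*h^2 - 28*h - 12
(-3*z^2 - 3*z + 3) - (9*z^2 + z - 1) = -12*z^2 - 4*z + 4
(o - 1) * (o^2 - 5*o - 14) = o^3 - 6*o^2 - 9*o + 14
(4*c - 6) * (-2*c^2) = -8*c^3 + 12*c^2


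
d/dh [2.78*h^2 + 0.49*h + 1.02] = 5.56*h + 0.49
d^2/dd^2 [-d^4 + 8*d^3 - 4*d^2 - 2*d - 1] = -12*d^2 + 48*d - 8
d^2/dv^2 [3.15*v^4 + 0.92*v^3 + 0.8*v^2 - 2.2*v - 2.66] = 37.8*v^2 + 5.52*v + 1.6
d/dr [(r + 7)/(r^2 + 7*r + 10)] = (r^2 + 7*r - (r + 7)*(2*r + 7) + 10)/(r^2 + 7*r + 10)^2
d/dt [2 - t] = -1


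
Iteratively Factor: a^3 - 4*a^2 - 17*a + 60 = (a + 4)*(a^2 - 8*a + 15) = (a - 3)*(a + 4)*(a - 5)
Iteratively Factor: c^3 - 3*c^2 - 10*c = (c - 5)*(c^2 + 2*c) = c*(c - 5)*(c + 2)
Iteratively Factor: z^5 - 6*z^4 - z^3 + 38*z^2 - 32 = (z - 1)*(z^4 - 5*z^3 - 6*z^2 + 32*z + 32) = (z - 4)*(z - 1)*(z^3 - z^2 - 10*z - 8) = (z - 4)*(z - 1)*(z + 2)*(z^2 - 3*z - 4) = (z - 4)*(z - 1)*(z + 1)*(z + 2)*(z - 4)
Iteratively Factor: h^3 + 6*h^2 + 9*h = (h + 3)*(h^2 + 3*h) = (h + 3)^2*(h)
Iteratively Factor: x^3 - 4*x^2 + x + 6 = (x - 2)*(x^2 - 2*x - 3) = (x - 3)*(x - 2)*(x + 1)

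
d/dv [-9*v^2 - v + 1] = -18*v - 1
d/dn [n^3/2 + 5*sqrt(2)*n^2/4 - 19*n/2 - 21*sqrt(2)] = 3*n^2/2 + 5*sqrt(2)*n/2 - 19/2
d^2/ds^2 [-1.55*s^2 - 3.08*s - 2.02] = -3.10000000000000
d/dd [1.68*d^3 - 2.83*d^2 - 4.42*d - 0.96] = 5.04*d^2 - 5.66*d - 4.42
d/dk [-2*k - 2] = -2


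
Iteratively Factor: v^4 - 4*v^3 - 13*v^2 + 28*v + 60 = (v - 5)*(v^3 + v^2 - 8*v - 12) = (v - 5)*(v + 2)*(v^2 - v - 6) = (v - 5)*(v + 2)^2*(v - 3)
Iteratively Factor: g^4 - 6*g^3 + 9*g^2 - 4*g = (g - 1)*(g^3 - 5*g^2 + 4*g) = g*(g - 1)*(g^2 - 5*g + 4) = g*(g - 1)^2*(g - 4)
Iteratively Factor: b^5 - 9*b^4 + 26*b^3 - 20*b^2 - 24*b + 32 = (b - 4)*(b^4 - 5*b^3 + 6*b^2 + 4*b - 8) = (b - 4)*(b + 1)*(b^3 - 6*b^2 + 12*b - 8) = (b - 4)*(b - 2)*(b + 1)*(b^2 - 4*b + 4) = (b - 4)*(b - 2)^2*(b + 1)*(b - 2)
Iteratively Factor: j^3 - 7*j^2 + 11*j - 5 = (j - 1)*(j^2 - 6*j + 5) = (j - 5)*(j - 1)*(j - 1)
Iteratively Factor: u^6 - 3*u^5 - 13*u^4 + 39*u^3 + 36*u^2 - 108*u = (u - 3)*(u^5 - 13*u^3 + 36*u) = (u - 3)*(u + 3)*(u^4 - 3*u^3 - 4*u^2 + 12*u) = (u - 3)*(u + 2)*(u + 3)*(u^3 - 5*u^2 + 6*u) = (u - 3)*(u - 2)*(u + 2)*(u + 3)*(u^2 - 3*u) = u*(u - 3)*(u - 2)*(u + 2)*(u + 3)*(u - 3)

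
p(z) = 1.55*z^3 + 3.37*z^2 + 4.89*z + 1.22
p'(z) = 4.65*z^2 + 6.74*z + 4.89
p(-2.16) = -9.24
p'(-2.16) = 12.03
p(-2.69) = -17.72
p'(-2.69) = 20.41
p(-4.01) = -64.14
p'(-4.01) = 52.64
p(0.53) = 4.99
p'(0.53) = 9.77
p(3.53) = 128.65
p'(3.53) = 86.63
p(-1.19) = -2.44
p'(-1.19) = 3.45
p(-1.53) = -3.92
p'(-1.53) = 5.46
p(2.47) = 57.22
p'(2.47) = 49.91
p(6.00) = 486.68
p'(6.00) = 212.73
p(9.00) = 1448.15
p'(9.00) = 442.20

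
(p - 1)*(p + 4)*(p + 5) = p^3 + 8*p^2 + 11*p - 20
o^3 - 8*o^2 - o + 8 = (o - 8)*(o - 1)*(o + 1)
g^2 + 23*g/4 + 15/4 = (g + 3/4)*(g + 5)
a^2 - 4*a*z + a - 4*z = (a + 1)*(a - 4*z)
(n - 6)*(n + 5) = n^2 - n - 30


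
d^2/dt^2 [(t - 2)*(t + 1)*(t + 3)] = 6*t + 4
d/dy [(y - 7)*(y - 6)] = 2*y - 13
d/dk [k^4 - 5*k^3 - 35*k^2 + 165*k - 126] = 4*k^3 - 15*k^2 - 70*k + 165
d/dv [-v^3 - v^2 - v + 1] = -3*v^2 - 2*v - 1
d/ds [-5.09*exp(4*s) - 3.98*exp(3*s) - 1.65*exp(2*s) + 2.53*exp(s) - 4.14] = (-20.36*exp(3*s) - 11.94*exp(2*s) - 3.3*exp(s) + 2.53)*exp(s)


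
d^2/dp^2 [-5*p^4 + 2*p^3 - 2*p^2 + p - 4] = -60*p^2 + 12*p - 4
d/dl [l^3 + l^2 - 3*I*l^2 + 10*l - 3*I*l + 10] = 3*l^2 + l*(2 - 6*I) + 10 - 3*I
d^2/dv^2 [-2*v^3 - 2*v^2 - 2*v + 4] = -12*v - 4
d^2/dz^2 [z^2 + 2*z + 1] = 2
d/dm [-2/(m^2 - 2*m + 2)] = 4*(m - 1)/(m^2 - 2*m + 2)^2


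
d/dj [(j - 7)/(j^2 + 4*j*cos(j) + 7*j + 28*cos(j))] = (4*j^2*sin(j) - j^2 + 14*j - 196*sin(j) + 56*cos(j) + 49)/((j + 7)^2*(j + 4*cos(j))^2)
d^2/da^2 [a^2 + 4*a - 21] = 2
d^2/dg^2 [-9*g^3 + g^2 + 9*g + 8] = 2 - 54*g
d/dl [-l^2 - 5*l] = -2*l - 5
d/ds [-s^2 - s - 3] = -2*s - 1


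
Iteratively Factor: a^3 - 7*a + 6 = (a + 3)*(a^2 - 3*a + 2) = (a - 1)*(a + 3)*(a - 2)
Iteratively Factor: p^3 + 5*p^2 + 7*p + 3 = (p + 3)*(p^2 + 2*p + 1) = (p + 1)*(p + 3)*(p + 1)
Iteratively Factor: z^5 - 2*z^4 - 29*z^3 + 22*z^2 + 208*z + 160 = (z + 2)*(z^4 - 4*z^3 - 21*z^2 + 64*z + 80) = (z + 2)*(z + 4)*(z^3 - 8*z^2 + 11*z + 20) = (z - 4)*(z + 2)*(z + 4)*(z^2 - 4*z - 5) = (z - 4)*(z + 1)*(z + 2)*(z + 4)*(z - 5)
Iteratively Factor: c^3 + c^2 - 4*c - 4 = (c + 1)*(c^2 - 4) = (c + 1)*(c + 2)*(c - 2)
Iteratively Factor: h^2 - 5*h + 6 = (h - 3)*(h - 2)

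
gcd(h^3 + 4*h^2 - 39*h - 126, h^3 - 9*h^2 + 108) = h^2 - 3*h - 18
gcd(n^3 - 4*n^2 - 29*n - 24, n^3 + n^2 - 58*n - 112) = n - 8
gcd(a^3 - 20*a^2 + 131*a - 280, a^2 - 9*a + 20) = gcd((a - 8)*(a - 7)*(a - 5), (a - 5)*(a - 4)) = a - 5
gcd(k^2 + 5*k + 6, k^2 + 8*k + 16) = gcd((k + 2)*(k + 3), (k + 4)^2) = 1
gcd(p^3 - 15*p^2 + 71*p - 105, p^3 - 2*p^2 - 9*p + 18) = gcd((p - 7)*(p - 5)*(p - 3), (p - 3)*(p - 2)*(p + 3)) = p - 3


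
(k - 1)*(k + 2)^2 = k^3 + 3*k^2 - 4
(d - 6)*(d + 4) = d^2 - 2*d - 24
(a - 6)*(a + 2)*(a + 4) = a^3 - 28*a - 48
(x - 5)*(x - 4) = x^2 - 9*x + 20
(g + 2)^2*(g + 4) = g^3 + 8*g^2 + 20*g + 16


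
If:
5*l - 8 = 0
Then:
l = 8/5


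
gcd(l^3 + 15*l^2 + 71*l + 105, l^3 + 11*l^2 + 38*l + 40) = l + 5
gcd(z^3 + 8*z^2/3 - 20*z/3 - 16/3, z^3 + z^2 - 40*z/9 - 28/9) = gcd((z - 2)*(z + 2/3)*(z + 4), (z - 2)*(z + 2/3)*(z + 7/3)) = z^2 - 4*z/3 - 4/3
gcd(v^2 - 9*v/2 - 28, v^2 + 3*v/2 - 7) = v + 7/2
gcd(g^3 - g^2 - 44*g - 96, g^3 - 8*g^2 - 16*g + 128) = g^2 - 4*g - 32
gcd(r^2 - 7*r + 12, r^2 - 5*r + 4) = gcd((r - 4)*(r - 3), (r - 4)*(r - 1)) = r - 4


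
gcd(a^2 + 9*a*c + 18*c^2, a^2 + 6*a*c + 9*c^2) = a + 3*c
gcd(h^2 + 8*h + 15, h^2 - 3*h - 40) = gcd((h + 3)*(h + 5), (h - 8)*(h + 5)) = h + 5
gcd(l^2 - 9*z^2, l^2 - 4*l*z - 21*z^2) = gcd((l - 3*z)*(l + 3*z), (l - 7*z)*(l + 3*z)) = l + 3*z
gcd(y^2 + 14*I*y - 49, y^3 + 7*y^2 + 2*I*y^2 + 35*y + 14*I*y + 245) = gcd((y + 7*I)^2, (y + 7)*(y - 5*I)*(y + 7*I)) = y + 7*I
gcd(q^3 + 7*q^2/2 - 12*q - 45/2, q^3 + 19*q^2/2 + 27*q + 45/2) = q^2 + 13*q/2 + 15/2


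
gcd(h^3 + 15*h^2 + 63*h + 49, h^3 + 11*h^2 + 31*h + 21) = h^2 + 8*h + 7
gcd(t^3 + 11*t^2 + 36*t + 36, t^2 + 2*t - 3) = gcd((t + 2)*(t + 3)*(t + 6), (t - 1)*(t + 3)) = t + 3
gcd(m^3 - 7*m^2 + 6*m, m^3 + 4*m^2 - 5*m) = m^2 - m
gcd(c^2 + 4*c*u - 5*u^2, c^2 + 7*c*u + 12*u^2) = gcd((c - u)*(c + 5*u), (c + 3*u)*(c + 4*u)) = 1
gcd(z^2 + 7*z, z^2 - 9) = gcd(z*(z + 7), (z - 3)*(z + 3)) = 1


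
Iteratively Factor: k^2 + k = (k + 1)*(k)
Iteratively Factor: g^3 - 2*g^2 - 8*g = (g - 4)*(g^2 + 2*g) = g*(g - 4)*(g + 2)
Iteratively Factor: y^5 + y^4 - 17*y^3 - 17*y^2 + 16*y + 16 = (y - 4)*(y^4 + 5*y^3 + 3*y^2 - 5*y - 4) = (y - 4)*(y - 1)*(y^3 + 6*y^2 + 9*y + 4) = (y - 4)*(y - 1)*(y + 1)*(y^2 + 5*y + 4) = (y - 4)*(y - 1)*(y + 1)^2*(y + 4)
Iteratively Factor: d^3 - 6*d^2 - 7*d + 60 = (d - 5)*(d^2 - d - 12) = (d - 5)*(d + 3)*(d - 4)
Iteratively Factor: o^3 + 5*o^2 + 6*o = (o + 3)*(o^2 + 2*o) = o*(o + 3)*(o + 2)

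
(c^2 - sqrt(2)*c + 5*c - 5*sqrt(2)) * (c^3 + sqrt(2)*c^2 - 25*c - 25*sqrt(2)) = c^5 + 5*c^4 - 27*c^3 - 135*c^2 + 50*c + 250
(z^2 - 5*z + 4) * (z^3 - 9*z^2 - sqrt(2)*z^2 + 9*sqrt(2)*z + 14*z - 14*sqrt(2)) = z^5 - 14*z^4 - sqrt(2)*z^4 + 14*sqrt(2)*z^3 + 63*z^3 - 106*z^2 - 63*sqrt(2)*z^2 + 56*z + 106*sqrt(2)*z - 56*sqrt(2)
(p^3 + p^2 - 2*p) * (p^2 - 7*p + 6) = p^5 - 6*p^4 - 3*p^3 + 20*p^2 - 12*p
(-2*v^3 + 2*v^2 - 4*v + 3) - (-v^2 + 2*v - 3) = -2*v^3 + 3*v^2 - 6*v + 6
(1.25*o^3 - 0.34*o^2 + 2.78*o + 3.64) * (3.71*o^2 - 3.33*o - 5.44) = 4.6375*o^5 - 5.4239*o^4 + 4.646*o^3 + 6.0966*o^2 - 27.2444*o - 19.8016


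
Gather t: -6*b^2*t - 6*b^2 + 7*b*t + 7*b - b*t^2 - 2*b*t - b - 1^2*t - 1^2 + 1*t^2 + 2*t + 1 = -6*b^2 + 6*b + t^2*(1 - b) + t*(-6*b^2 + 5*b + 1)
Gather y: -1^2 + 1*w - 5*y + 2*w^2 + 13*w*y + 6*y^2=2*w^2 + w + 6*y^2 + y*(13*w - 5) - 1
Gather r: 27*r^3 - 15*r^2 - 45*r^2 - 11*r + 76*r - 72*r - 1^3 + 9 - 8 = 27*r^3 - 60*r^2 - 7*r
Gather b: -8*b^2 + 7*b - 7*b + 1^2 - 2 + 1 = -8*b^2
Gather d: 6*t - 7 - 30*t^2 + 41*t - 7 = -30*t^2 + 47*t - 14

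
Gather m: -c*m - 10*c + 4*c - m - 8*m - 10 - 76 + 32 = -6*c + m*(-c - 9) - 54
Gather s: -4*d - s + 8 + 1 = -4*d - s + 9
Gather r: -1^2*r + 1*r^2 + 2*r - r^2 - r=0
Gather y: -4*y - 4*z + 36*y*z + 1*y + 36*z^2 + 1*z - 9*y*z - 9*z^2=y*(27*z - 3) + 27*z^2 - 3*z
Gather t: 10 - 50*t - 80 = -50*t - 70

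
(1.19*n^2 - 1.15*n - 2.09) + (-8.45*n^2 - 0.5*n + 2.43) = -7.26*n^2 - 1.65*n + 0.34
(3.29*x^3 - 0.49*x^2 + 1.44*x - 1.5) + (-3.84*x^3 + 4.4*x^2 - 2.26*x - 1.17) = -0.55*x^3 + 3.91*x^2 - 0.82*x - 2.67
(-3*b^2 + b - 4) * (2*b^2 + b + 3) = -6*b^4 - b^3 - 16*b^2 - b - 12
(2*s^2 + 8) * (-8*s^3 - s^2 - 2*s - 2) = -16*s^5 - 2*s^4 - 68*s^3 - 12*s^2 - 16*s - 16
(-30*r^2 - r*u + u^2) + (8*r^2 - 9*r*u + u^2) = -22*r^2 - 10*r*u + 2*u^2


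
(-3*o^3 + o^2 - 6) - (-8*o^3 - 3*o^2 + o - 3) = 5*o^3 + 4*o^2 - o - 3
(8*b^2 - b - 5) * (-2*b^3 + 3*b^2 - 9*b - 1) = -16*b^5 + 26*b^4 - 65*b^3 - 14*b^2 + 46*b + 5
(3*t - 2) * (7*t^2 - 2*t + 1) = 21*t^3 - 20*t^2 + 7*t - 2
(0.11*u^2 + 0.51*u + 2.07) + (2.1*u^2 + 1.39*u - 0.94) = 2.21*u^2 + 1.9*u + 1.13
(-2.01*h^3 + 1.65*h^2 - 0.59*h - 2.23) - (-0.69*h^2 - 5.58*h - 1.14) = -2.01*h^3 + 2.34*h^2 + 4.99*h - 1.09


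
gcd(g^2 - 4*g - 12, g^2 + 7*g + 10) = g + 2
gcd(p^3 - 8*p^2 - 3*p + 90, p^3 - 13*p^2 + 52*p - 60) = p^2 - 11*p + 30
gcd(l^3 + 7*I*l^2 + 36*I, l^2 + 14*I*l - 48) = l + 6*I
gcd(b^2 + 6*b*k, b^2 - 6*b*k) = b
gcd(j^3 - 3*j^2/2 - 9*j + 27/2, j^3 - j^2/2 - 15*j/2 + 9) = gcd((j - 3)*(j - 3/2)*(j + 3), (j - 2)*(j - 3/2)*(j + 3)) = j^2 + 3*j/2 - 9/2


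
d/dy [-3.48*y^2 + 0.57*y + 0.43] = 0.57 - 6.96*y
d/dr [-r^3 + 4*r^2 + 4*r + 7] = -3*r^2 + 8*r + 4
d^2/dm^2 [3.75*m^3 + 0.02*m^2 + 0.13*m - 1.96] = 22.5*m + 0.04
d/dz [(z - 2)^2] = 2*z - 4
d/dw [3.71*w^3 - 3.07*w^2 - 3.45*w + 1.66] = 11.13*w^2 - 6.14*w - 3.45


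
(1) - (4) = -3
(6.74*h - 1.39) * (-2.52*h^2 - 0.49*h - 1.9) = -16.9848*h^3 + 0.2002*h^2 - 12.1249*h + 2.641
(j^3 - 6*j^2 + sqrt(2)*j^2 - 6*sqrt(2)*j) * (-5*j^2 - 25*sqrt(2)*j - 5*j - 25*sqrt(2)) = -5*j^5 - 30*sqrt(2)*j^4 + 25*j^4 - 20*j^3 + 150*sqrt(2)*j^3 + 250*j^2 + 180*sqrt(2)*j^2 + 300*j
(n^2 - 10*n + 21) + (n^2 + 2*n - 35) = 2*n^2 - 8*n - 14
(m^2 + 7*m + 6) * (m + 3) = m^3 + 10*m^2 + 27*m + 18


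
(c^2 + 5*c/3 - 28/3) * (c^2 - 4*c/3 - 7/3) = c^4 + c^3/3 - 125*c^2/9 + 77*c/9 + 196/9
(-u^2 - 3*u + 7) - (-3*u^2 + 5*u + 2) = 2*u^2 - 8*u + 5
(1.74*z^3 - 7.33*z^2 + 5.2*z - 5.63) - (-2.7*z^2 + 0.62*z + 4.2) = 1.74*z^3 - 4.63*z^2 + 4.58*z - 9.83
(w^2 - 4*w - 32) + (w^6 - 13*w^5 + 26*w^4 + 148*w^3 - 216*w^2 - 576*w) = w^6 - 13*w^5 + 26*w^4 + 148*w^3 - 215*w^2 - 580*w - 32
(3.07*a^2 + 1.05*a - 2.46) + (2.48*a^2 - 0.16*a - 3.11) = 5.55*a^2 + 0.89*a - 5.57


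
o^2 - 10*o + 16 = (o - 8)*(o - 2)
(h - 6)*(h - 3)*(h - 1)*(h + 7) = h^4 - 3*h^3 - 43*h^2 + 171*h - 126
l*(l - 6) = l^2 - 6*l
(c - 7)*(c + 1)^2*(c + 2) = c^4 - 3*c^3 - 23*c^2 - 33*c - 14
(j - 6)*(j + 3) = j^2 - 3*j - 18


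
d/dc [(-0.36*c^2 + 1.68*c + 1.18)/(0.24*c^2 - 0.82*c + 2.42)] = (-0.108*c^2 - 2.3088*c + 5.0332)/(0.0576*c^4 - 0.3936*c^3 + 1.834*c^2 - 3.9688*c + 5.8564)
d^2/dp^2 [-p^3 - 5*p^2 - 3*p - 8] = -6*p - 10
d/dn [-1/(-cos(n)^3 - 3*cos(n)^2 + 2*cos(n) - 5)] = (3*cos(n)^2 + 6*cos(n) - 2)*sin(n)/(cos(n)^3 + 3*cos(n)^2 - 2*cos(n) + 5)^2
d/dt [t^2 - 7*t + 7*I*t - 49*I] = 2*t - 7 + 7*I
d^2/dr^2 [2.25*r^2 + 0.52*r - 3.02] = 4.50000000000000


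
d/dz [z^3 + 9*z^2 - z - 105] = 3*z^2 + 18*z - 1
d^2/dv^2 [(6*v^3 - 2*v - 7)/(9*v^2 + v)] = 2*(-156*v^3 - 1701*v^2 - 189*v - 7)/(v^3*(729*v^3 + 243*v^2 + 27*v + 1))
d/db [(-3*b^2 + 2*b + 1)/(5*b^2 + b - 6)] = -13/(25*b^2 + 60*b + 36)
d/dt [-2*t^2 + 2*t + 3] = 2 - 4*t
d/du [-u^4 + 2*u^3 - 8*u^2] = 2*u*(-2*u^2 + 3*u - 8)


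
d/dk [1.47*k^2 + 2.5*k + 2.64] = 2.94*k + 2.5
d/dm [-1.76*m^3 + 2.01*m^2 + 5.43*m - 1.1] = -5.28*m^2 + 4.02*m + 5.43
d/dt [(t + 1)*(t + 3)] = 2*t + 4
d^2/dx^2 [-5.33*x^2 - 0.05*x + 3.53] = -10.6600000000000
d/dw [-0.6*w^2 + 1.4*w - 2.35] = 1.4 - 1.2*w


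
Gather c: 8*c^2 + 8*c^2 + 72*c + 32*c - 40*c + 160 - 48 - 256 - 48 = 16*c^2 + 64*c - 192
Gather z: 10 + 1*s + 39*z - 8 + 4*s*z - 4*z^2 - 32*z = s - 4*z^2 + z*(4*s + 7) + 2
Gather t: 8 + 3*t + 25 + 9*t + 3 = 12*t + 36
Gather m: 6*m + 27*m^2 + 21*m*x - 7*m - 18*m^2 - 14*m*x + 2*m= 9*m^2 + m*(7*x + 1)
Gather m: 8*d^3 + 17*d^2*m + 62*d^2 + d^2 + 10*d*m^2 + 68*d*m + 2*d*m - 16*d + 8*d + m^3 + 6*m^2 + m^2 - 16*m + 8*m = 8*d^3 + 63*d^2 - 8*d + m^3 + m^2*(10*d + 7) + m*(17*d^2 + 70*d - 8)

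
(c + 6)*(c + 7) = c^2 + 13*c + 42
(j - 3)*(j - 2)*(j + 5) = j^3 - 19*j + 30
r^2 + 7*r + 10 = (r + 2)*(r + 5)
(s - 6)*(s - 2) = s^2 - 8*s + 12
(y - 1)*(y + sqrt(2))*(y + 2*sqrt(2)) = y^3 - y^2 + 3*sqrt(2)*y^2 - 3*sqrt(2)*y + 4*y - 4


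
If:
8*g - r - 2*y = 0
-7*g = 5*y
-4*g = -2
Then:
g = 1/2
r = 27/5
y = -7/10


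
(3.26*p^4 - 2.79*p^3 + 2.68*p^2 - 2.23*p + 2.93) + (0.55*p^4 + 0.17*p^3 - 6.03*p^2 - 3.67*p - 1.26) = 3.81*p^4 - 2.62*p^3 - 3.35*p^2 - 5.9*p + 1.67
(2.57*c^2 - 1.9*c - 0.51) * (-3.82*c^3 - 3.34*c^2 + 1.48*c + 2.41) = -9.8174*c^5 - 1.3258*c^4 + 12.0978*c^3 + 5.0851*c^2 - 5.3338*c - 1.2291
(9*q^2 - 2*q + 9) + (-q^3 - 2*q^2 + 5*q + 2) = -q^3 + 7*q^2 + 3*q + 11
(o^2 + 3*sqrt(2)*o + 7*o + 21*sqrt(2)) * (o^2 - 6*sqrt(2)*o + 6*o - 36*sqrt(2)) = o^4 - 3*sqrt(2)*o^3 + 13*o^3 - 39*sqrt(2)*o^2 + 6*o^2 - 468*o - 126*sqrt(2)*o - 1512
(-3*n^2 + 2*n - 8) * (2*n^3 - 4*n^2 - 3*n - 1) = -6*n^5 + 16*n^4 - 15*n^3 + 29*n^2 + 22*n + 8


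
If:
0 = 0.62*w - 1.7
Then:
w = 2.74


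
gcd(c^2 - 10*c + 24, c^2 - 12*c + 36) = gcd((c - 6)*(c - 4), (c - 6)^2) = c - 6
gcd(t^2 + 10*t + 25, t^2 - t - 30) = t + 5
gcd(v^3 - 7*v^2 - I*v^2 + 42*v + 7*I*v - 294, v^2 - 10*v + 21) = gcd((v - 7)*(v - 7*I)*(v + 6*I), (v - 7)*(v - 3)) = v - 7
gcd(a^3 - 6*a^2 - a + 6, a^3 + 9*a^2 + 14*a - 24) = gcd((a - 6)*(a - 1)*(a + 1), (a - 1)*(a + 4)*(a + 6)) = a - 1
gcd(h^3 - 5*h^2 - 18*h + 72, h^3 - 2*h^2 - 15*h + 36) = h^2 + h - 12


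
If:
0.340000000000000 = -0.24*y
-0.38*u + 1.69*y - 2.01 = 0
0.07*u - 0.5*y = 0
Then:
No Solution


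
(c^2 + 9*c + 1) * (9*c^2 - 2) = 9*c^4 + 81*c^3 + 7*c^2 - 18*c - 2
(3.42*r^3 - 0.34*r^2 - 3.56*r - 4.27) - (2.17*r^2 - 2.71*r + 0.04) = 3.42*r^3 - 2.51*r^2 - 0.85*r - 4.31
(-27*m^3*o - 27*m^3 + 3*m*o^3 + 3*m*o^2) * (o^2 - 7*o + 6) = -27*m^3*o^3 + 162*m^3*o^2 + 27*m^3*o - 162*m^3 + 3*m*o^5 - 18*m*o^4 - 3*m*o^3 + 18*m*o^2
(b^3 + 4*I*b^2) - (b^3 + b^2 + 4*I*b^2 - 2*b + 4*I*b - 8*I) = -b^2 + 2*b - 4*I*b + 8*I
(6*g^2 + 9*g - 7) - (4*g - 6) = 6*g^2 + 5*g - 1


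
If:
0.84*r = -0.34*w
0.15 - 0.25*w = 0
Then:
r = -0.24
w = 0.60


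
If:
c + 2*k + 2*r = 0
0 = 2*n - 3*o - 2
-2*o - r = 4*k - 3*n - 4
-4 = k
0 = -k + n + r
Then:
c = -3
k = -4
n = -19/2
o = -7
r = 11/2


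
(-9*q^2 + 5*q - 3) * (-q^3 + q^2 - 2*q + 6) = 9*q^5 - 14*q^4 + 26*q^3 - 67*q^2 + 36*q - 18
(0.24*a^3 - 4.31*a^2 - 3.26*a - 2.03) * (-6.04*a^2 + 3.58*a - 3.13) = -1.4496*a^5 + 26.8916*a^4 + 3.5094*a^3 + 14.0807*a^2 + 2.9364*a + 6.3539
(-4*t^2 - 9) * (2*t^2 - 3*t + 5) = -8*t^4 + 12*t^3 - 38*t^2 + 27*t - 45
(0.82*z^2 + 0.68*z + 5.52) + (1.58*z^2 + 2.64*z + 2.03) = 2.4*z^2 + 3.32*z + 7.55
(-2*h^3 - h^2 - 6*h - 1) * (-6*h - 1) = 12*h^4 + 8*h^3 + 37*h^2 + 12*h + 1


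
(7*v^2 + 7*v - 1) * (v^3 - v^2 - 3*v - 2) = 7*v^5 - 29*v^3 - 34*v^2 - 11*v + 2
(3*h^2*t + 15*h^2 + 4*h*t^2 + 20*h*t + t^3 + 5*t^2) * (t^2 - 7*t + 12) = 3*h^2*t^3 - 6*h^2*t^2 - 69*h^2*t + 180*h^2 + 4*h*t^4 - 8*h*t^3 - 92*h*t^2 + 240*h*t + t^5 - 2*t^4 - 23*t^3 + 60*t^2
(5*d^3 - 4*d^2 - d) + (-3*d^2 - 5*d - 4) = 5*d^3 - 7*d^2 - 6*d - 4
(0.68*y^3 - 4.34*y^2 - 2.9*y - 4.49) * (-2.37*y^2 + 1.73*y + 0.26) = -1.6116*y^5 + 11.4622*y^4 - 0.458399999999999*y^3 + 4.4959*y^2 - 8.5217*y - 1.1674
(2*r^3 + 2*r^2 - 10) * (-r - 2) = -2*r^4 - 6*r^3 - 4*r^2 + 10*r + 20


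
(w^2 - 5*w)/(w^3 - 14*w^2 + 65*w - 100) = w/(w^2 - 9*w + 20)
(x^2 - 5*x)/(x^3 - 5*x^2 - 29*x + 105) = x*(x - 5)/(x^3 - 5*x^2 - 29*x + 105)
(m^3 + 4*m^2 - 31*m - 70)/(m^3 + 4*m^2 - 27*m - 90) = (m^2 + 9*m + 14)/(m^2 + 9*m + 18)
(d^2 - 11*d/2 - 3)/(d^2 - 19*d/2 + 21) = (2*d + 1)/(2*d - 7)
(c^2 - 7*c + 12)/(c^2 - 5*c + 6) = (c - 4)/(c - 2)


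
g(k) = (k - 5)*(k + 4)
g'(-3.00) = -7.00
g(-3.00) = -8.00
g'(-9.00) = -19.00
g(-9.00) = 70.00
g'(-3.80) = -8.60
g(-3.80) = -1.76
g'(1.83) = 2.66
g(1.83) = -18.48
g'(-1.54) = -4.08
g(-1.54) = -16.09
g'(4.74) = 8.48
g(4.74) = -2.27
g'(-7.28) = -15.56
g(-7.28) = 40.28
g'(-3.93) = -8.86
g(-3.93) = -0.63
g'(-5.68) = -12.36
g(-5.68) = 17.94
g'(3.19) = 5.38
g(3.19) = -13.01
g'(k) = 2*k - 1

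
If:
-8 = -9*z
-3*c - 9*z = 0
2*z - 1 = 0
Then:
No Solution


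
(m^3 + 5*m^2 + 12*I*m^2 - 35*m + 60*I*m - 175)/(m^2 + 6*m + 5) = (m^2 + 12*I*m - 35)/(m + 1)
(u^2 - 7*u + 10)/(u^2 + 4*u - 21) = (u^2 - 7*u + 10)/(u^2 + 4*u - 21)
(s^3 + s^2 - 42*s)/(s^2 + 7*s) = s - 6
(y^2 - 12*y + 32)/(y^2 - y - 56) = (y - 4)/(y + 7)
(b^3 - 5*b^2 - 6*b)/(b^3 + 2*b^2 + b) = (b - 6)/(b + 1)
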